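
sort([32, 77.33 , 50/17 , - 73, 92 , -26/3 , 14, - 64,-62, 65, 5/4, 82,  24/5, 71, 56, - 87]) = [-87, - 73, - 64, -62, - 26/3, 5/4, 50/17,24/5, 14, 32,56,65,71, 77.33, 82, 92]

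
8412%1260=852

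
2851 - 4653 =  - 1802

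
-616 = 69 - 685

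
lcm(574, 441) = 36162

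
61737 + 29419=91156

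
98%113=98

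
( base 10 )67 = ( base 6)151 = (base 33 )21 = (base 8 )103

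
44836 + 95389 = 140225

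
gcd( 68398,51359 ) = 11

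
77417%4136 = 2969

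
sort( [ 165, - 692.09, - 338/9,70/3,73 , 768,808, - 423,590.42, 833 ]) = [ - 692.09, - 423, - 338/9, 70/3, 73,165,590.42,768,808, 833]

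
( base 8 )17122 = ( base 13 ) 36C1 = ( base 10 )7762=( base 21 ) hcd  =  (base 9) 11574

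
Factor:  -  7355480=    - 2^3* 5^1*11^1*73^1*229^1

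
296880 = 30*9896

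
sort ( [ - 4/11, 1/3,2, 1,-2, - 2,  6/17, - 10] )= [ - 10, - 2, - 2, -4/11,1/3,6/17,1,  2]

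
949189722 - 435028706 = 514161016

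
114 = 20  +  94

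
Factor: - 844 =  - 2^2*211^1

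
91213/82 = 91213/82  =  1112.35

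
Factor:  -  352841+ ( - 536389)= - 2^1*3^1*5^1*29641^1 = -  889230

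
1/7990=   1/7990 = 0.00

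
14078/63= 14078/63=223.46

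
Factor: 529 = 23^2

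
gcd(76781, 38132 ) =1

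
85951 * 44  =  3781844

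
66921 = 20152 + 46769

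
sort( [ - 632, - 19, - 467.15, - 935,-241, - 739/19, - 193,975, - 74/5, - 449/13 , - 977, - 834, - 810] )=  [ - 977,-935, - 834, - 810, - 632, -467.15, - 241, - 193, - 739/19, - 449/13, - 19, - 74/5,  975 ]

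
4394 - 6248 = -1854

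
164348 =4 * 41087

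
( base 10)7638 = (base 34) 6km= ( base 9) 11426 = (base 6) 55210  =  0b1110111010110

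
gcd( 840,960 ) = 120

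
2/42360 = 1/21180 = 0.00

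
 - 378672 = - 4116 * 92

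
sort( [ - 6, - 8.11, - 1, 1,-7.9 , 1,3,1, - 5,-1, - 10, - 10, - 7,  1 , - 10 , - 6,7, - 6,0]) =[ -10,-10, - 10, - 8.11,  -  7.9 , - 7, - 6 , - 6, - 6, - 5, - 1, - 1, 0,1,1 , 1,1, 3,7] 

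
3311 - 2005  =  1306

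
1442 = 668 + 774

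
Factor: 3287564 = 2^2*7^1 * 117413^1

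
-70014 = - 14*5001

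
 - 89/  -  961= 89/961  =  0.09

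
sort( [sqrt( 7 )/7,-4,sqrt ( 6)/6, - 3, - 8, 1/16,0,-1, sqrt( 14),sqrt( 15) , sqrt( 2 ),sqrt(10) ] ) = [ - 8, - 4, - 3,  -  1, 0,1/16,sqrt( 7 )/7,  sqrt(6)/6,sqrt ( 2),sqrt( 10) , sqrt( 14 ),sqrt(15)] 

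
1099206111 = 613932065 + 485274046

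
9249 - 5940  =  3309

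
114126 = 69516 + 44610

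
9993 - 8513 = 1480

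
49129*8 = 393032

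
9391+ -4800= 4591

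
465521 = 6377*73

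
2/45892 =1/22946= 0.00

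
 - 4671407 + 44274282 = 39602875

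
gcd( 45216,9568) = 32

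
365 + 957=1322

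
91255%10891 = 4127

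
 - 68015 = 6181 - 74196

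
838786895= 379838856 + 458948039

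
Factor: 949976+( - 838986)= 2^1*5^1 * 11^1*1009^1 = 110990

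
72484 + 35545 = 108029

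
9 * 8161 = 73449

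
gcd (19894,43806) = 98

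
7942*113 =897446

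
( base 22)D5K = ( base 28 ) 85a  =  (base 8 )14426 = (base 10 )6422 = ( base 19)HF0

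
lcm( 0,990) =0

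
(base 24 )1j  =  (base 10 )43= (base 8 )53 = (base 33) 1a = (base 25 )1i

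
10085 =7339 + 2746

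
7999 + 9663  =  17662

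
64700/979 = 64700/979 =66.09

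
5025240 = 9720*517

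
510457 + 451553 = 962010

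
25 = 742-717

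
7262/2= 3631=3631.00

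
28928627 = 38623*749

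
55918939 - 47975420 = 7943519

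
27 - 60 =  - 33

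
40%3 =1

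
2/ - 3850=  - 1/1925  =  - 0.00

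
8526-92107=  -83581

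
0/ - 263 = 0/1 = - 0.00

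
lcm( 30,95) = 570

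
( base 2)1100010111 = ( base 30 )qb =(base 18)27h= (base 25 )16G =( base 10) 791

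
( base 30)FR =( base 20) 13h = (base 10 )477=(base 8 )735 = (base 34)E1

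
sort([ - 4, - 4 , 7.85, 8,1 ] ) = [-4, - 4,1,7.85,8 ] 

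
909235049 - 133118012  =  776117037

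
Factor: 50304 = 2^7*3^1*131^1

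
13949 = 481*29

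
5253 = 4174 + 1079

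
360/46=180/23 = 7.83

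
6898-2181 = 4717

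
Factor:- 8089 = -8089^1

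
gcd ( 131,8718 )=1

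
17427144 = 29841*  584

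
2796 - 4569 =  - 1773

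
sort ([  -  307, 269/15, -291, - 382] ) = [ - 382,-307, - 291, 269/15] 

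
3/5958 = 1/1986= 0.00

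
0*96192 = 0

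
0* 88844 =0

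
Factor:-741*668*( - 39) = 2^2*3^2*13^2*19^1*167^1 = 19304532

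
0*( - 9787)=0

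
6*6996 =41976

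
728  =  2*364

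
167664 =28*5988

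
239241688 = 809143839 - 569902151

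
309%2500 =309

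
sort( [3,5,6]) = [ 3, 5, 6] 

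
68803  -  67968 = 835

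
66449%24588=17273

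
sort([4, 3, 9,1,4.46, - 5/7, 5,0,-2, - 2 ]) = [-2, - 2,-5/7 , 0,1,3,4,4.46,  5,9]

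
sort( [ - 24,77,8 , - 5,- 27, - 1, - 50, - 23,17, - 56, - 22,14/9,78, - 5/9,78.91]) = [ - 56, - 50 , - 27, - 24, - 23,-22, - 5, - 1, - 5/9,14/9,8,17 , 77,78,78.91] 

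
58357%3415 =302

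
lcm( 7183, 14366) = 14366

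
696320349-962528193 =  - 266207844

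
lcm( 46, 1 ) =46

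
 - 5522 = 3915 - 9437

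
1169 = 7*167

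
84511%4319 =2450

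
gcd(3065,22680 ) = 5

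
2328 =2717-389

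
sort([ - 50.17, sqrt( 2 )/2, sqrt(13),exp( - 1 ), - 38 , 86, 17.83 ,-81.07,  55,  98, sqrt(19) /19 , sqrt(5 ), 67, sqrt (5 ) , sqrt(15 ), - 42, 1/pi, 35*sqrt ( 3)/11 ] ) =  [ - 81.07, - 50.17, - 42, - 38, sqrt( 19) /19,1/pi , exp( - 1 ) , sqrt( 2 ) /2 , sqrt ( 5),sqrt ( 5 ) , sqrt ( 13), sqrt(15 ),35*sqrt(3)/11, 17.83,55, 67,  86, 98 ]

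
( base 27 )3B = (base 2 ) 1011100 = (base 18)52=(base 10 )92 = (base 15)62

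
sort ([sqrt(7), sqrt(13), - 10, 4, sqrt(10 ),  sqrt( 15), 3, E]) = [-10, sqrt( 7),E,3,sqrt( 10), sqrt(13), sqrt(15 ), 4 ]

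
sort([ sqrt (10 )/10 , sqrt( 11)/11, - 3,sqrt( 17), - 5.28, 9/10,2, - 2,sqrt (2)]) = [ - 5.28, - 3,- 2,sqrt (11) /11,  sqrt(10)/10,9/10,sqrt ( 2), 2,sqrt( 17)]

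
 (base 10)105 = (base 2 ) 1101001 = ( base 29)3I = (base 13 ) 81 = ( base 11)96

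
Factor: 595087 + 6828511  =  2^1*7^2*13^1*5827^1 =7423598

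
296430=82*3615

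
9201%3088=3025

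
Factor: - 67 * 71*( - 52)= 2^2*13^1*67^1*71^1 = 247364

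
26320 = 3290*8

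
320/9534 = 160/4767=0.03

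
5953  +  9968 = 15921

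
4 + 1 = 5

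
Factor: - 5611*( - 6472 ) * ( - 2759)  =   - 2^3*31^2*89^1*181^1*809^1 = -100191407528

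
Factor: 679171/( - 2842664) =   -  2^( - 3 )*11^( - 1) * 32303^( - 1) * 679171^1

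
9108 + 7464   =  16572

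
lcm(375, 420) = 10500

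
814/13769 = 814/13769 = 0.06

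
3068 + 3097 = 6165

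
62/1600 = 31/800= 0.04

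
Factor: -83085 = - 3^1 *5^1*  29^1*191^1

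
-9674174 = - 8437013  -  1237161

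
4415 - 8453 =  - 4038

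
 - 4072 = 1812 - 5884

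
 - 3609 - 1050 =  - 4659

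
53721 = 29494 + 24227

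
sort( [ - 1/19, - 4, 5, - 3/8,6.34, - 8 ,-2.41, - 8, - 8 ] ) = [ - 8, - 8, - 8, - 4,-2.41, - 3/8,-1/19,5,6.34]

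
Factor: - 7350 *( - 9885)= 72654750= 2^1 * 3^2 * 5^3*  7^2*659^1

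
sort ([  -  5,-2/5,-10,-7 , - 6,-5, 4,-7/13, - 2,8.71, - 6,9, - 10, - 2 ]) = [ - 10, - 10,-7,-6, -6, - 5,-5, - 2, - 2,-7/13, - 2/5,4,8.71,9 ] 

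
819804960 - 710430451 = 109374509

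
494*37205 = 18379270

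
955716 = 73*13092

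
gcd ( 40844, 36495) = 1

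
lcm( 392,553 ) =30968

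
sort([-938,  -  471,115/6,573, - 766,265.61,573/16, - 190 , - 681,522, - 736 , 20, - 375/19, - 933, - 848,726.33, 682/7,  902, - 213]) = [ - 938, - 933, - 848, - 766, - 736, - 681, - 471, - 213, - 190, - 375/19, 115/6,20,573/16, 682/7,265.61, 522,573, 726.33, 902]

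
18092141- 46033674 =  - 27941533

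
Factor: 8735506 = 2^1*13^1*269^1* 1249^1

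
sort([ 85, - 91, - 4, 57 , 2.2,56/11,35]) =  [ - 91, - 4,2.2,56/11, 35, 57, 85 ]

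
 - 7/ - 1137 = 7/1137 = 0.01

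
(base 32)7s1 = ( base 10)8065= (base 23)f5f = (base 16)1F81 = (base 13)3895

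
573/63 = 191/21 = 9.10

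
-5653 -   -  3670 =-1983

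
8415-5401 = 3014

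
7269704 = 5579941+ 1689763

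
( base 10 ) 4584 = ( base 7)16236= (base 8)10750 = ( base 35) 3py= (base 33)46u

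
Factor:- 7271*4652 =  -2^2*11^1*661^1* 1163^1 = - 33824692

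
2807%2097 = 710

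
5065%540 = 205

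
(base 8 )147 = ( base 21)4J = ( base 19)58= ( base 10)103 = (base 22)4F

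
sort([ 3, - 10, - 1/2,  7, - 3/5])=[ - 10, - 3/5,-1/2, 3,7] 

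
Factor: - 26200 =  - 2^3 * 5^2 * 131^1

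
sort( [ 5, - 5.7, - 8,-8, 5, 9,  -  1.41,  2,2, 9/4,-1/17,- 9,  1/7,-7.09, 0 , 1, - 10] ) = [-10, - 9,-8, - 8,-7.09, - 5.7,-1.41 ,  -  1/17, 0 , 1/7,1,  2,2,  9/4,5, 5,9 ] 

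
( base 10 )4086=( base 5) 112321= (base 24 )726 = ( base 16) FF6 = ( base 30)4G6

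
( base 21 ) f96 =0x1A9A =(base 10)6810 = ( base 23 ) ck2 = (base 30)7H0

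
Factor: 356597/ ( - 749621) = -29^( - 1)*191^1* 1867^1*25849^( - 1)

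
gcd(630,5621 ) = 7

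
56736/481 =56736/481 = 117.95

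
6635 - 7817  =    -  1182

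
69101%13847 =13713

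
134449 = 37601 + 96848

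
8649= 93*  93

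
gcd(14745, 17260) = 5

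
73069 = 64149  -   - 8920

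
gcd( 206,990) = 2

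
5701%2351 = 999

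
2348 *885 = 2077980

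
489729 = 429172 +60557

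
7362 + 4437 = 11799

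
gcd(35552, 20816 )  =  16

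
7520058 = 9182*819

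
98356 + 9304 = 107660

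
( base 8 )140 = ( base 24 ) 40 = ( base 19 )51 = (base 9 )116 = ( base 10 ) 96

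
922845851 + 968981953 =1891827804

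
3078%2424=654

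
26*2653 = 68978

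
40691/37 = 40691/37 = 1099.76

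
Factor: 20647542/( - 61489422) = -3441257/10248237 = - 3^( - 2 ) * 41^ (-1)*27773^(  -  1)*3441257^1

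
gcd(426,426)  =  426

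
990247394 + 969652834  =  1959900228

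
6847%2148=403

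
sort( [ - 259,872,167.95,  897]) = [  -  259,167.95,  872 , 897]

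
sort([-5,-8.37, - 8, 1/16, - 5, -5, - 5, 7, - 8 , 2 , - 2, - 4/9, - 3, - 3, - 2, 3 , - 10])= [ - 10, - 8.37, - 8, - 8,- 5 , - 5, - 5, - 5, - 3, - 3, - 2, - 2, - 4/9,1/16 , 2,3,  7]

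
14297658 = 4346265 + 9951393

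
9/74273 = 9/74273 = 0.00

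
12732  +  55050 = 67782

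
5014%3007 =2007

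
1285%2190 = 1285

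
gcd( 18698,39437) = 1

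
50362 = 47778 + 2584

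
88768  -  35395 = 53373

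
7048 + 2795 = 9843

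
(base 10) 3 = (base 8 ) 3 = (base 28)3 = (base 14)3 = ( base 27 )3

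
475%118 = 3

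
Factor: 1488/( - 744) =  - 2=- 2^1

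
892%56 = 52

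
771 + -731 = 40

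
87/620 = 87/620 =0.14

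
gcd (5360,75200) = 80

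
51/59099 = 51/59099 = 0.00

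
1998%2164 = 1998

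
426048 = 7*60864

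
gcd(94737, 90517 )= 1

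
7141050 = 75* 95214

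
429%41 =19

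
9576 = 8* 1197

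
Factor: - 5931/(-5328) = 2^( - 4) * 37^(-1 )*659^1  =  659/592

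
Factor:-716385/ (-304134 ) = 815/346 =2^( - 1) *5^1*163^1* 173^( - 1 ) 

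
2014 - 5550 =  -3536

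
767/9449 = 767/9449  =  0.08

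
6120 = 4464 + 1656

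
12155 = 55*221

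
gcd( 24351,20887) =1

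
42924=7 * 6132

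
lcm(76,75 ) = 5700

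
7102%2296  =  214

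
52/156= 1/3 = 0.33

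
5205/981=1735/327 = 5.31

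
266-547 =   -  281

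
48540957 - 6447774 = 42093183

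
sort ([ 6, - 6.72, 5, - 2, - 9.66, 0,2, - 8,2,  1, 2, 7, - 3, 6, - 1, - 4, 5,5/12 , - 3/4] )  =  [ - 9.66, - 8, - 6.72, - 4, - 3, - 2, - 1,-3/4, 0,  5/12, 1, 2,  2, 2, 5, 5,6 , 6,7]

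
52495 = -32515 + 85010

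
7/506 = 7/506 =0.01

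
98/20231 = 98/20231=0.00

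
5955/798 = 7 + 123/266=7.46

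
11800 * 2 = 23600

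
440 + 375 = 815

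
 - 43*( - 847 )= 36421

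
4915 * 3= 14745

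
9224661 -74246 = 9150415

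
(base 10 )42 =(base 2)101010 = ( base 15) 2C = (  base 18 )26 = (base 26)1g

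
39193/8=4899 + 1/8  =  4899.12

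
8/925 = 8/925 = 0.01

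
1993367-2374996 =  - 381629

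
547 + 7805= 8352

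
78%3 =0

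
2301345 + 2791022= 5092367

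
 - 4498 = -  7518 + 3020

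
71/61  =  71/61 = 1.16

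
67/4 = 16 + 3/4 = 16.75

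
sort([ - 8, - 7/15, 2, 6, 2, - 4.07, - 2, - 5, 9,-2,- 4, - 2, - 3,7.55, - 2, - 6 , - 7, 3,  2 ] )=[ - 8, -7, - 6, - 5, - 4.07, - 4, - 3,-2, - 2, - 2, - 2,-7/15, 2, 2, 2,3, 6, 7.55,9]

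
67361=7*9623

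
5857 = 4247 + 1610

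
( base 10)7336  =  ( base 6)53544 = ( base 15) 2291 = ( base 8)16250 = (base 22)F3A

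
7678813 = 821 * 9353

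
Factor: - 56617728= - 2^8 * 3^1 * 73721^1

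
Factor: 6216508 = 2^2*1103^1 * 1409^1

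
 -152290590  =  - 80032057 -72258533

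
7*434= 3038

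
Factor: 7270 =2^1*5^1 *727^1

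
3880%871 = 396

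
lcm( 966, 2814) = 64722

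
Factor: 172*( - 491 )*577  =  - 48728804 = -2^2 * 43^1 *491^1 * 577^1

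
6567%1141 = 862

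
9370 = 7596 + 1774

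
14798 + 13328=28126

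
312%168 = 144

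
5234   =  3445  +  1789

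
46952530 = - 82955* ( - 566 )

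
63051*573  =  36128223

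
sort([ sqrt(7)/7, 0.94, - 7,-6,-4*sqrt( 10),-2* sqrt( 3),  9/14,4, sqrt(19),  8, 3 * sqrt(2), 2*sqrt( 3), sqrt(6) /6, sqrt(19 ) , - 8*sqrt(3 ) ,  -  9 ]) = [ - 8*sqrt( 3) ,-4* sqrt(10), - 9, -7, -6,  -  2 * sqrt( 3 ),sqrt(7 )/7, sqrt( 6)/6, 9/14, 0.94, 2*  sqrt(3), 4,3*sqrt(2), sqrt( 19 ),sqrt( 19), 8]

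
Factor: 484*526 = 2^3 * 11^2*263^1=254584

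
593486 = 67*8858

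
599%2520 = 599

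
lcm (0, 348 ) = 0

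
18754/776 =24+65/388 = 24.17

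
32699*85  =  2779415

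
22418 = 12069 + 10349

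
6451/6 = 6451/6 = 1075.17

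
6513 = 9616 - 3103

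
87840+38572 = 126412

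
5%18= 5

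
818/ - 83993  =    -  1 + 83175/83993=- 0.01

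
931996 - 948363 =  - 16367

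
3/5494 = 3/5494 = 0.00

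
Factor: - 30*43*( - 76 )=98040 = 2^3* 3^1*5^1*19^1*43^1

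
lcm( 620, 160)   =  4960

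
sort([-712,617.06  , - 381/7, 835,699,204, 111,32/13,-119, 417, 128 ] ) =[-712, - 119,-381/7 , 32/13,111, 128,204, 417,617.06,699 , 835 ]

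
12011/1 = 12011= 12011.00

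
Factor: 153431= 71^1 *2161^1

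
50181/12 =4181+3/4  =  4181.75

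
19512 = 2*9756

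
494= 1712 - 1218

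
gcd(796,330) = 2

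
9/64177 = 9/64177 = 0.00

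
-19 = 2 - 21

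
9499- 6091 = 3408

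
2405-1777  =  628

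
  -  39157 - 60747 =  - 99904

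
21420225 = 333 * 64325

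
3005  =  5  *601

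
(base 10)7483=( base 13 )3538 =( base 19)11DG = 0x1d3b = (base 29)8q1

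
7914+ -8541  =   - 627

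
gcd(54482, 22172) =2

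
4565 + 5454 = 10019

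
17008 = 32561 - 15553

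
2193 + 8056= 10249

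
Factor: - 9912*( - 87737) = 2^3*3^1*7^1 * 13^1*17^1*59^1*397^1 = 869649144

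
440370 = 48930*9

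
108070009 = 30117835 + 77952174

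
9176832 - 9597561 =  - 420729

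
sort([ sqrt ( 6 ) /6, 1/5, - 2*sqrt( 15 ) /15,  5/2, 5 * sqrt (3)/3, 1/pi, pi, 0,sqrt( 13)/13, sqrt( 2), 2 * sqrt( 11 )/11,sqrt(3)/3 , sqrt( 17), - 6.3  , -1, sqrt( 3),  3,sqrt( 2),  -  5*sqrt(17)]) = [ - 5*sqrt( 17),-6.3, - 1, - 2*sqrt( 15)/15,0,1/5, sqrt(13 ) /13, 1/pi, sqrt( 6 ) /6, sqrt( 3 ) /3, 2 * sqrt(11)/11, sqrt( 2 ),sqrt(2),sqrt( 3 ),5/2,5 *sqrt( 3 )/3, 3, pi,sqrt( 17)]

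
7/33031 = 7/33031 = 0.00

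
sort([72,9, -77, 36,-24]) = [ -77, -24,9, 36,72 ] 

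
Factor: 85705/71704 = 2^( - 3)*5^1*61^1*281^1*8963^( - 1) 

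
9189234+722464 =9911698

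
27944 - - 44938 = 72882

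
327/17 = 327/17 = 19.24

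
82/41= 2 = 2.00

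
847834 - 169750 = 678084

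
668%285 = 98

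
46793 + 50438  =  97231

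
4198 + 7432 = 11630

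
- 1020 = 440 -1460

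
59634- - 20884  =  80518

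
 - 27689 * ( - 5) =138445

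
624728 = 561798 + 62930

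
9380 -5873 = 3507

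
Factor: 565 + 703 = 1268 = 2^2*317^1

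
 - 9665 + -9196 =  - 18861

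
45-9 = 36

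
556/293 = 556/293 = 1.90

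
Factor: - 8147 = -8147^1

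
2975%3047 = 2975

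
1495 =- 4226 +5721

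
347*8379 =2907513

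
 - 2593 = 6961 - 9554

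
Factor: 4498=2^1*13^1*173^1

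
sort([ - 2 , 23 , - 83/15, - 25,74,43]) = [-25,- 83/15,-2, 23,43, 74]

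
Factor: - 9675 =- 3^2 * 5^2*43^1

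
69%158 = 69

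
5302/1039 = 5 + 107/1039 = 5.10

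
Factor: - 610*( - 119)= 2^1*5^1* 7^1*17^1*  61^1 = 72590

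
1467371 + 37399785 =38867156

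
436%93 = 64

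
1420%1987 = 1420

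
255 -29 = 226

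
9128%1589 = 1183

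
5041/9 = 5041/9=560.11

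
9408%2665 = 1413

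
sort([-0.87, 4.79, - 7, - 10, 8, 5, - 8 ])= [ - 10, - 8, - 7, - 0.87, 4.79,5, 8 ]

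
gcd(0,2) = 2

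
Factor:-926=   -  2^1 * 463^1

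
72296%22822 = 3830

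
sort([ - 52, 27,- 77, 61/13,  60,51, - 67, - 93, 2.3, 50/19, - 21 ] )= [ -93, - 77, - 67, -52, - 21, 2.3, 50/19,61/13, 27,  51, 60]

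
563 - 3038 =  - 2475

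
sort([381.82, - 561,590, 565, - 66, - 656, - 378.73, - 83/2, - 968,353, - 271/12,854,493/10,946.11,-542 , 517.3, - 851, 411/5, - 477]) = [ - 968,  -  851,-656 , - 561, - 542, - 477,  -  378.73,- 66 , - 83/2, - 271/12, 493/10 , 411/5,353,381.82,517.3 , 565, 590 , 854,946.11 ]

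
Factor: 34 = 2^1 *17^1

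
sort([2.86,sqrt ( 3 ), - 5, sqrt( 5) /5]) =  [ -5,sqrt(5 )/5, sqrt( 3), 2.86]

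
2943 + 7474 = 10417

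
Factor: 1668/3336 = 2^( - 1) = 1/2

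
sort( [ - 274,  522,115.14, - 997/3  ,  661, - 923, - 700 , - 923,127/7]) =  [ - 923, - 923, -700,- 997/3 , - 274, 127/7,115.14,522, 661 ] 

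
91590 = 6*15265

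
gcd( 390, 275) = 5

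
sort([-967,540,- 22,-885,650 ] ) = [ - 967, - 885, - 22,540 , 650] 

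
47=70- 23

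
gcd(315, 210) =105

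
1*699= 699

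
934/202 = 4+63/101 = 4.62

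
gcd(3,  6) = 3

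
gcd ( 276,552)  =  276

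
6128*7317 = 44838576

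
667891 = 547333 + 120558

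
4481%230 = 111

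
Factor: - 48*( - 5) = 2^4*3^1 *5^1 = 240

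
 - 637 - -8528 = 7891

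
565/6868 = 565/6868 =0.08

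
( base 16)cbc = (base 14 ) 128C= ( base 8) 6274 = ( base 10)3260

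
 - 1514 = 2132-3646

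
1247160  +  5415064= 6662224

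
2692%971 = 750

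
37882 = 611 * 62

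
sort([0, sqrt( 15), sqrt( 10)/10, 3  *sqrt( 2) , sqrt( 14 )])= [ 0, sqrt(10)/10, sqrt( 14 ), sqrt( 15 ), 3*sqrt( 2 )]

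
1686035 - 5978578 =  -4292543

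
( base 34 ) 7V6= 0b10001111000000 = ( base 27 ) ceq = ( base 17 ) 1EB6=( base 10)9152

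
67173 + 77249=144422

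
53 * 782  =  41446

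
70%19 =13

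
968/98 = 9+43/49 = 9.88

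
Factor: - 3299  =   - 3299^1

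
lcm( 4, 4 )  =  4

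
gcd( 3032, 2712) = 8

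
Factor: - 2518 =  - 2^1*1259^1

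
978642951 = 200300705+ 778342246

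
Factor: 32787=3^2*3643^1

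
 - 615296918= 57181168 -672478086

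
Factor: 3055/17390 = 13/74= 2^( - 1 )*13^1  *  37^( - 1)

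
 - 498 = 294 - 792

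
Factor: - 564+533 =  - 31^1 = - 31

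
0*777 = 0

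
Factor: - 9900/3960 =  -2^( - 1)*5^1= -  5/2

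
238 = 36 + 202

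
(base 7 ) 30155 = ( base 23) di1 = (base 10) 7292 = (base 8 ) 16174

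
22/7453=22/7453 = 0.00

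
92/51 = 92/51  =  1.80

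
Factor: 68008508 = 2^2*509^1*33403^1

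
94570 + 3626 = 98196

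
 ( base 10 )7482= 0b1110100111010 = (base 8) 16472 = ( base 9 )11233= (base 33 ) 6SO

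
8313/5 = 1662 + 3/5 = 1662.60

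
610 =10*61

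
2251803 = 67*33609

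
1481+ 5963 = 7444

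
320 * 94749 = 30319680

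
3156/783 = 4  +  8/261 = 4.03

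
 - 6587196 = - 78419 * 84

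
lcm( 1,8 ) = 8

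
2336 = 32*73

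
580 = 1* 580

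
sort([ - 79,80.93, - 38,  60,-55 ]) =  [-79 ,  -  55, - 38, 60,  80.93]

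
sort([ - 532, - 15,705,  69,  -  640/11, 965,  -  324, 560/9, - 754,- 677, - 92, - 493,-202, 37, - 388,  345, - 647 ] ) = [ - 754, - 677, - 647 , - 532,-493,  -  388, - 324, - 202 , - 92, - 640/11,- 15,37,560/9,69 , 345,705,965] 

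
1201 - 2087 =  - 886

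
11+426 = 437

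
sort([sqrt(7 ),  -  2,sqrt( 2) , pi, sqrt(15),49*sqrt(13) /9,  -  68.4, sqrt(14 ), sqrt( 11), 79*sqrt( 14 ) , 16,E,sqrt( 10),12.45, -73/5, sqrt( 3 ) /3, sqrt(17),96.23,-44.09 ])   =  [  -  68.4,  -  44.09,  -  73/5,  -  2, sqrt( 3)/3, sqrt(2 ),  sqrt(7), E,  pi,sqrt( 10)  ,  sqrt( 11) , sqrt( 14 ), sqrt (15), sqrt( 17),  12.45,16,  49*sqrt(13) /9, 96.23,79 * sqrt( 14) ]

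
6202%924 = 658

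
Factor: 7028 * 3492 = 2^4 * 3^2*7^1*97^1*251^1= 24541776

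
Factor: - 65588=-2^2*19^1*863^1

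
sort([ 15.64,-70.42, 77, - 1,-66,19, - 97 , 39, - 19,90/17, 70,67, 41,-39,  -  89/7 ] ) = [ - 97 , - 70.42,-66,-39, - 19,-89/7, - 1,  90/17, 15.64,  19 , 39,  41, 67 , 70,77 ]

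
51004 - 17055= 33949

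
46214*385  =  17792390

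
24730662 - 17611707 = 7118955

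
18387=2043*9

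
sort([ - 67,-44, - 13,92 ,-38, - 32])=[ - 67, - 44,-38, - 32, - 13, 92]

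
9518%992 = 590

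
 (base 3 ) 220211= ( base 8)1236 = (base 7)1645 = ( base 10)670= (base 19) 1G5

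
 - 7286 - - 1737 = - 5549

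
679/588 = 97/84=1.15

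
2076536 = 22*94388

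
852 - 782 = 70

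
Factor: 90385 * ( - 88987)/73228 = -8043089995/73228 = - 2^ (  -  2) * 5^1 * 23^1*53^1*73^1*18077^1 * 18307^( - 1)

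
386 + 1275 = 1661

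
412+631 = 1043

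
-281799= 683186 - 964985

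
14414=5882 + 8532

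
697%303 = 91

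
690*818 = 564420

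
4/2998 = 2/1499 = 0.00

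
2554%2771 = 2554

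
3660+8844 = 12504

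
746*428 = 319288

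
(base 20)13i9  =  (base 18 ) 1B9B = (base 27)d3b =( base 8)22541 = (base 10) 9569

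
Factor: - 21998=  - 2^1*17^1*647^1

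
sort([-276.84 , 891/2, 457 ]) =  [-276.84, 891/2 , 457 ] 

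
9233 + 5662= 14895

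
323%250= 73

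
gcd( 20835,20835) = 20835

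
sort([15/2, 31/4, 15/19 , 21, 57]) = [ 15/19,15/2 , 31/4, 21  ,  57]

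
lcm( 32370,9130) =356070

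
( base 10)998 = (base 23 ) 1k9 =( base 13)5BA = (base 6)4342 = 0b1111100110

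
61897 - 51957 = 9940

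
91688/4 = 22922 = 22922.00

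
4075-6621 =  - 2546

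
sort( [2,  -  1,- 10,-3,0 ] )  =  [-10, - 3,-1,0,2 ]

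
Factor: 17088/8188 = 48/23 = 2^4*3^1*23^(-1)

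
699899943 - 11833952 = 688065991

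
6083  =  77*79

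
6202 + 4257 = 10459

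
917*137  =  125629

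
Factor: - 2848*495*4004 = - 2^7*3^2*5^1*7^1*11^2*13^1*89^1  =  -  5644679040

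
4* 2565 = 10260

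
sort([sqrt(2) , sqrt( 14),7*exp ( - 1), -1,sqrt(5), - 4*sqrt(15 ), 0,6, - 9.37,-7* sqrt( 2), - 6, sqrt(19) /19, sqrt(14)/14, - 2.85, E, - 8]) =[ - 4*sqrt(15), - 7  *  sqrt( 2),-9.37, - 8, - 6,-2.85 ,  -  1, 0,sqrt(19)/19, sqrt( 14)/14, sqrt(2),sqrt(5),7*exp( - 1), E , sqrt (14), 6]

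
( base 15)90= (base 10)135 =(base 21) 69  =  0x87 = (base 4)2013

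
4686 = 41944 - 37258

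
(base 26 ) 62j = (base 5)113002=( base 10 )4127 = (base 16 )101F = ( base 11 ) 3112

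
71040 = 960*74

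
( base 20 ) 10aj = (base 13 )3983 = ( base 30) 93t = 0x201B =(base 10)8219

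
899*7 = 6293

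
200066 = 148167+51899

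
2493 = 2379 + 114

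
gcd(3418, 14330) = 2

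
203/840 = 29/120 = 0.24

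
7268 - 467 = 6801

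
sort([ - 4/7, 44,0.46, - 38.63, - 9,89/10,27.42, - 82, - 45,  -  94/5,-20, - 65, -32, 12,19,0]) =[ - 82, - 65, - 45, - 38.63, - 32, - 20, - 94/5, - 9,-4/7,  0,0.46, 89/10,12,19,27.42, 44]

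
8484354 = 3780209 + 4704145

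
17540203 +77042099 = 94582302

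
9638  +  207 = 9845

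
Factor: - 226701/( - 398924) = 2^ (  -  2)*3^2*19^( - 1)*29^ (- 1 )*181^( - 1)*25189^1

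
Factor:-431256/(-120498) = 2^2*17^1*19^ (-1) =68/19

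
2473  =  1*2473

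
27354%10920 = 5514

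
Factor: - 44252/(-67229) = 52/79 = 2^2*13^1 * 79^( - 1)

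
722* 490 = 353780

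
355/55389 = 355/55389 = 0.01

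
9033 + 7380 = 16413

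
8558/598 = 14 +93/299 = 14.31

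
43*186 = 7998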